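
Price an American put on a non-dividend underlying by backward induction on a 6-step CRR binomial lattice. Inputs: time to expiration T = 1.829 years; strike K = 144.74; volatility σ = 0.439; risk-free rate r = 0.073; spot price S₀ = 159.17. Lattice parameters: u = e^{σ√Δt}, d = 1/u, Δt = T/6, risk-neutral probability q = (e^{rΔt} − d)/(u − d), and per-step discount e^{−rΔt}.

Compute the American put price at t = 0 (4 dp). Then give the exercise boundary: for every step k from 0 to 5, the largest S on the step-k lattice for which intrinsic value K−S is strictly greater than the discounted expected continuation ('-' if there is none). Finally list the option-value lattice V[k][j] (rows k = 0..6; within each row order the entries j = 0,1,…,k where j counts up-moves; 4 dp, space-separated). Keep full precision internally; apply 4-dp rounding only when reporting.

params: Δt=0.30483 u=1.27428 d=0.78476 q=0.48567 e^(-rΔt)=0.97799
t_6 payoffs: 107.5628 84.3722 46.7158 0.0000 0.0000 0.0000 0.0000
t_5: node(5,0) S=47.3741 payoff=97.3659 vs cont=94.1806 → 97.3659 [stop]  node(5,1) S=76.9253 payoff=67.8147 vs cont=64.6294 → 67.8147 [stop]  node(5,2) S=124.9100 payoff=19.8300 vs cont=23.4987 → 23.4987 [wait]  node(5,3) S=202.8268 payoff=0.0000 vs cont=0.0000 → 0.0000 [wait]  node(5,4) S=329.3467 payoff=0.0000 vs cont=0.0000 → 0.0000 [wait]  node(5,5) S=534.7877 payoff=0.0000 vs cont=0.0000 → 0.0000 [wait]  ⇒ S*(5)=76.9253
t_4: node(4,0) S=60.3678 payoff=84.3722 vs cont=81.1869 → 84.3722 [stop]  node(4,1) S=98.0242 payoff=46.7158 vs cont=45.2731 → 46.7158 [stop]  node(4,2) S=159.1700 payoff=0.0000 vs cont=11.8201 → 11.8201 [wait]  node(4,3) S=258.4576 payoff=0.0000 vs cont=0.0000 → 0.0000 [wait]  node(4,4) S=419.6792 payoff=0.0000 vs cont=0.0000 → 0.0000 [wait]  ⇒ S*(4)=98.0242
t_3: node(3,0) S=76.9253 payoff=67.8147 vs cont=64.6294 → 67.8147 [stop]  node(3,1) S=124.9100 payoff=19.8300 vs cont=29.1130 → 29.1130 [wait]  node(3,2) S=202.8268 payoff=0.0000 vs cont=5.9457 → 5.9457 [wait]  node(3,3) S=329.3467 payoff=0.0000 vs cont=0.0000 → 0.0000 [wait]  ⇒ S*(3)=76.9253
t_2: node(2,0) S=98.0242 payoff=46.7158 vs cont=47.9398 → 47.9398 [wait]  node(2,1) S=159.1700 payoff=0.0000 vs cont=17.4683 → 17.4683 [wait]  node(2,2) S=258.4576 payoff=0.0000 vs cont=2.9908 → 2.9908 [wait]  ⇒ S*(2)=-
t_1: node(1,0) S=124.9100 payoff=19.8300 vs cont=32.4114 → 32.4114 [wait]  node(1,1) S=202.8268 payoff=0.0000 vs cont=10.2073 → 10.2073 [wait]  ⇒ S*(1)=-
t_0: node(0,0) S=159.1700 payoff=0.0000 vs cont=21.1516 → 21.1516 [wait]  ⇒ S*(0)=-

price = 21.1516
boundary = - - - 76.9253 98.0242 76.9253
tree:
21.1516
32.4114 10.2073
47.9398 17.4683 2.9908
67.8147 29.1130 5.9457 0.0000
84.3722 46.7158 11.8201 0.0000 0.0000
97.3659 67.8147 23.4987 0.0000 0.0000 0.0000
107.5628 84.3722 46.7158 0.0000 0.0000 0.0000 0.0000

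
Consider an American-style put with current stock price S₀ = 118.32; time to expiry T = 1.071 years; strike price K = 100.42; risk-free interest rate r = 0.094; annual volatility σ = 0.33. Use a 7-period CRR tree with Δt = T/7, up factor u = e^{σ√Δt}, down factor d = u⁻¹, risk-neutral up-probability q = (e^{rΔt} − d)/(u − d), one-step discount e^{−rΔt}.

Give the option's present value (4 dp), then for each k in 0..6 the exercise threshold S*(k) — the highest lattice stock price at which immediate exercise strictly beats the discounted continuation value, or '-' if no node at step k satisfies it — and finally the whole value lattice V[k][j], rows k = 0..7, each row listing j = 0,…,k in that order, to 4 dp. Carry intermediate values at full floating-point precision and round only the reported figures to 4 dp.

Δt=0.15300  u=1.13778  d=0.87890  q=0.52373  discount=0.98572
step 7 (expiry): payoffs max(K−S,0) = 52.4857 38.3668 20.0893 0.0000 0.0000 0.0000 0.0000 0.0000
step 6: (k=6,j=0): S=54.5388, (K−S)⁺=45.8812, hold=44.4473 ⇒ V=45.8812 exercise | (k=6,j=1): S=70.6030, (K−S)⁺=29.8170, hold=28.3831 ⇒ V=29.8170 exercise | (k=6,j=2): S=91.3988, (K−S)⁺=9.0212, hold=9.4313 ⇒ V=9.4313 continue | (k=6,j=3): S=118.3200, (K−S)⁺=0.0000, hold=0.0000 ⇒ V=0.0000 continue | (k=6,j=4): S=153.1707, (K−S)⁺=0.0000, hold=0.0000 ⇒ V=0.0000 continue | (k=6,j=5): S=198.2866, (K−S)⁺=0.0000, hold=0.0000 ⇒ V=0.0000 continue | (k=6,j=6): S=256.6913, (K−S)⁺=0.0000, hold=0.0000 ⇒ V=0.0000 continue  boundary S*=70.6030
step 5: (k=5,j=0): S=62.0532, (K−S)⁺=38.3668, hold=36.9329 ⇒ V=38.3668 exercise | (k=5,j=1): S=80.3307, (K−S)⁺=20.0893, hold=18.8671 ⇒ V=20.0893 exercise | (k=5,j=2): S=103.9919, (K−S)⁺=0.0000, hold=4.4277 ⇒ V=4.4277 continue | (k=5,j=3): S=134.6223, (K−S)⁺=0.0000, hold=0.0000 ⇒ V=0.0000 continue | (k=5,j=4): S=174.2748, (K−S)⁺=0.0000, hold=0.0000 ⇒ V=0.0000 continue | (k=5,j=5): S=225.6068, (K−S)⁺=0.0000, hold=0.0000 ⇒ V=0.0000 continue  boundary S*=80.3307
step 4: (k=4,j=0): S=70.6030, (K−S)⁺=29.8170, hold=28.3831 ⇒ V=29.8170 exercise | (k=4,j=1): S=91.3988, (K−S)⁺=9.0212, hold=11.7171 ⇒ V=11.7171 continue | (k=4,j=2): S=118.3200, (K−S)⁺=0.0000, hold=2.0787 ⇒ V=2.0787 continue | (k=4,j=3): S=153.1707, (K−S)⁺=0.0000, hold=0.0000 ⇒ V=0.0000 continue | (k=4,j=4): S=198.2866, (K−S)⁺=0.0000, hold=0.0000 ⇒ V=0.0000 continue  boundary S*=70.6030
step 3: (k=3,j=0): S=80.3307, (K−S)⁺=20.0893, hold=20.0471 ⇒ V=20.0893 exercise | (k=3,j=1): S=103.9919, (K−S)⁺=0.0000, hold=6.5739 ⇒ V=6.5739 continue | (k=3,j=2): S=134.6223, (K−S)⁺=0.0000, hold=0.9759 ⇒ V=0.9759 continue | (k=3,j=3): S=174.2748, (K−S)⁺=0.0000, hold=0.0000 ⇒ V=0.0000 continue  boundary S*=80.3307
step 2: (k=2,j=0): S=91.3988, (K−S)⁺=9.0212, hold=12.8251 ⇒ V=12.8251 continue | (k=2,j=1): S=118.3200, (K−S)⁺=0.0000, hold=3.5900 ⇒ V=3.5900 continue | (k=2,j=2): S=153.1707, (K−S)⁺=0.0000, hold=0.4581 ⇒ V=0.4581 continue  boundary S*=-
step 1: (k=1,j=0): S=103.9919, (K−S)⁺=0.0000, hold=7.8743 ⇒ V=7.8743 continue | (k=1,j=1): S=134.6223, (K−S)⁺=0.0000, hold=1.9219 ⇒ V=1.9219 continue  boundary S*=-
step 0: (k=0,j=0): S=118.3200, (K−S)⁺=0.0000, hold=4.6889 ⇒ V=4.6889 continue  boundary S*=-

price = 4.6889
boundary = - - - 80.3307 70.6030 80.3307 70.6030
tree:
4.6889
7.8743 1.9219
12.8251 3.5900 0.4581
20.0893 6.5739 0.9759 0.0000
29.8170 11.7171 2.0787 0.0000 0.0000
38.3668 20.0893 4.4277 0.0000 0.0000 0.0000
45.8812 29.8170 9.4313 0.0000 0.0000 0.0000 0.0000
52.4857 38.3668 20.0893 0.0000 0.0000 0.0000 0.0000 0.0000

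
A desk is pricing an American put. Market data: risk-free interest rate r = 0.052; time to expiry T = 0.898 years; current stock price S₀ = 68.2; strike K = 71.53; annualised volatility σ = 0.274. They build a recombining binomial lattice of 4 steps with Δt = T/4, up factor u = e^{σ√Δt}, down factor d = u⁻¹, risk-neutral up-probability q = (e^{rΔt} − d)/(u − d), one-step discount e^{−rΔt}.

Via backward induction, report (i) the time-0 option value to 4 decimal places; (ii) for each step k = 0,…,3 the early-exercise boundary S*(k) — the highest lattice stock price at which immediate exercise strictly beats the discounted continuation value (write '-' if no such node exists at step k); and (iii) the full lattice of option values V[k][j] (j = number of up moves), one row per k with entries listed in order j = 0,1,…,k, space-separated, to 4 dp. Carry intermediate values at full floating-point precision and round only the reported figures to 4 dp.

price = 7.7211
boundary = - - 52.6041 59.8966
tree:
7.7211
12.3671 3.4818
18.9259 6.4161 0.7725
25.3305 11.6334 1.6039 0.0000
30.9553 18.9259 3.3300 0.0000 0.0000

params: Δt=0.22450 u=1.13863 d=0.87825 q=0.51269 e^(-rΔt)=0.98839
t_4 payoffs: 30.9553 18.9259 3.3300 0.0000 0.0000
t_3: node(3,0) S=46.1995 payoff=25.3305 vs cont=24.5003 → 25.3305 [stop]  node(3,1) S=59.8966 payoff=11.6334 vs cont=10.8032 → 11.6334 [stop]  node(3,2) S=77.6545 payoff=0.0000 vs cont=1.6039 → 1.6039 [wait]  node(3,3) S=100.6773 payoff=0.0000 vs cont=0.0000 → 0.0000 [wait]  ⇒ S*(3)=59.8966
t_2: node(2,0) S=52.6041 payoff=18.9259 vs cont=18.0957 → 18.9259 [stop]  node(2,1) S=68.2000 payoff=3.3300 vs cont=6.4161 → 6.4161 [wait]  node(2,2) S=88.4197 payoff=0.0000 vs cont=0.7725 → 0.7725 [wait]  ⇒ S*(2)=52.6041
t_1: node(1,0) S=59.8966 payoff=11.6334 vs cont=12.3671 → 12.3671 [wait]  node(1,1) S=77.6545 payoff=0.0000 vs cont=3.4818 → 3.4818 [wait]  ⇒ S*(1)=-
t_0: node(0,0) S=68.2000 payoff=3.3300 vs cont=7.7211 → 7.7211 [wait]  ⇒ S*(0)=-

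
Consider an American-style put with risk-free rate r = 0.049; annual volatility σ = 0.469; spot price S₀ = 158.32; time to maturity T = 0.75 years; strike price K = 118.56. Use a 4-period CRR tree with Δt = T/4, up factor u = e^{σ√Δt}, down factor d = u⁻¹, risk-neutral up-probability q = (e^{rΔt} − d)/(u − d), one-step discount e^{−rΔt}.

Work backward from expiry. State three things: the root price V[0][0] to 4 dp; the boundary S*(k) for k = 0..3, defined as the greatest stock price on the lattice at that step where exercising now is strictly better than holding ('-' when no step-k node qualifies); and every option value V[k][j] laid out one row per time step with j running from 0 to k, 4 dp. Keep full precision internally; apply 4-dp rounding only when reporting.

price = 7.2803
boundary = - - - 86.0879
tree:
7.2803
12.2395 1.8743
20.1915 3.5825 0.0000
32.4721 6.8473 0.0000 0.0000
48.2941 13.0873 0.0000 0.0000 0.0000

Δt=0.18750, u=1.22517, d=0.81621, q=0.47197, disc=e^(-rΔt)=0.99085
k=4 terminal: V=max(K-S,0) → 48.2941 13.0873 0.0000 0.0000 0.0000
k=3: j=0 S=86.0879 intr=32.4721 cont=31.3878 V=32.4721[EX]; j=1 S=129.2225 intr=0.0000 cont=6.8473 V=6.8473[hold]; j=2 S=193.9696 intr=0.0000 cont=0.0000 V=0.0000[hold]; j=3 S=291.1583 intr=0.0000 cont=0.0000 V=0.0000[hold]  S*(3)=86.0879
k=2: j=0 S=105.4727 intr=13.0873 cont=20.1915 V=20.1915[hold]; j=1 S=158.3200 intr=0.0000 cont=3.5825 V=3.5825[hold]; j=2 S=237.6465 intr=0.0000 cont=0.0000 V=0.0000[hold]  S*(2)=-
k=1: j=0 S=129.2225 intr=0.0000 cont=12.2395 V=12.2395[hold]; j=1 S=193.9696 intr=0.0000 cont=1.8743 V=1.8743[hold]  S*(1)=-
k=0: j=0 S=158.3200 intr=0.0000 cont=7.2803 V=7.2803[hold]  S*(0)=-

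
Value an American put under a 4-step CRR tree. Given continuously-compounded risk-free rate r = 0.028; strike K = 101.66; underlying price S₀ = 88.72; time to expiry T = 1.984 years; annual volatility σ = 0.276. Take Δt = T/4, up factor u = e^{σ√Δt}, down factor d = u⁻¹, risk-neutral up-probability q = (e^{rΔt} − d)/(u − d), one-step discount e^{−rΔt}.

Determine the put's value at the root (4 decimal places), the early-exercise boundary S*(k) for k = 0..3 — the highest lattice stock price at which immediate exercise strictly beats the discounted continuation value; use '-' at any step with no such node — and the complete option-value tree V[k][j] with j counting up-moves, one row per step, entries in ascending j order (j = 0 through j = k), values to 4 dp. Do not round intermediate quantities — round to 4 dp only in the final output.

price = 19.9372
boundary = - - 60.1431 73.0472
tree:
19.9372
29.4558 10.4947
41.5169 17.6117 3.3082
52.1414 28.6128 6.5428 0.0000
60.8891 41.5169 12.9400 0.0000 0.0000

Δt=0.49600, u=1.21456, d=0.82335, q=0.48731, disc=e^(-rΔt)=0.98621
k=4 terminal: V=max(K-S,0) → 60.8891 41.5169 12.9400 0.0000 0.0000
k=3: j=0 S=49.5186 intr=52.1414 cont=50.7393 V=52.1414[EX]; j=1 S=73.0472 intr=28.6128 cont=27.2107 V=28.6128[EX]; j=2 S=107.7555 intr=0.0000 cont=6.5428 V=6.5428[hold]; j=3 S=158.9553 intr=0.0000 cont=0.0000 V=0.0000[hold]  S*(3)=73.0472
k=2: j=0 S=60.1431 intr=41.5169 cont=40.1148 V=41.5169[EX]; j=1 S=88.7200 intr=12.9400 cont=17.6117 V=17.6117[hold]; j=2 S=130.8752 intr=0.0000 cont=3.3082 V=3.3082[hold]  S*(2)=60.1431
k=1: j=0 S=73.0472 intr=28.6128 cont=29.4558 V=29.4558[hold]; j=1 S=107.7555 intr=0.0000 cont=10.4947 V=10.4947[hold]  S*(1)=-
k=0: j=0 S=88.7200 intr=12.9400 cont=19.9372 V=19.9372[hold]  S*(0)=-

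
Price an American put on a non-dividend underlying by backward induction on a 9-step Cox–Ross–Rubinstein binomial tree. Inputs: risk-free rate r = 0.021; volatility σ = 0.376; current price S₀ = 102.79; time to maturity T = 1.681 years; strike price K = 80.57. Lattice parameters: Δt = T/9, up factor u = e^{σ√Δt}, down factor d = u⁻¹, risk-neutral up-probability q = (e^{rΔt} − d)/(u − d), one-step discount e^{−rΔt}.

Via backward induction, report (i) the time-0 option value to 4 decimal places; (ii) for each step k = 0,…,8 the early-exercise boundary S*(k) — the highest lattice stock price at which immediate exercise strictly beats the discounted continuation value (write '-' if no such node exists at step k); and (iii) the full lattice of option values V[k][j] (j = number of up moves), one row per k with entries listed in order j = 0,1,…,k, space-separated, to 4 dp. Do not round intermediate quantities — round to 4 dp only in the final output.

price = 7.8018
boundary = - - - - - 45.6130 38.7719 45.6130 53.6613
tree:
7.8018
11.1827 4.0772
15.6212 6.3009 1.6187
21.1795 9.5213 2.7436 0.3712
27.7439 13.9982 4.5828 0.7051 0.0000
34.9570 19.8903 7.5105 1.3394 0.0000 0.0000
41.7981 27.0804 11.9969 2.5443 0.0000 0.0000 0.0000
47.6133 34.9570 18.4774 4.8332 0.0000 0.0000 0.0000 0.0000
52.5562 41.7981 26.9087 9.1810 0.0000 0.0000 0.0000 0.0000 0.0000
56.7578 47.6133 34.9570 17.4403 0.0000 0.0000 0.0000 0.0000 0.0000 0.0000

Δt=0.18678  u=1.17645  d=0.85002  q=0.47150  discount=0.99609
step 9 (expiry): payoffs max(K−S,0) = 56.7578 47.6133 34.9570 17.4403 0.0000 0.0000 0.0000 0.0000 0.0000 0.0000
step 8: (k=8,j=0): S=28.0138, (K−S)⁺=52.5562, hold=52.2408 ⇒ V=52.5562 exercise | (k=8,j=1): S=38.7719, (K−S)⁺=41.7981, hold=41.4827 ⇒ V=41.7981 exercise | (k=8,j=2): S=53.6613, (K−S)⁺=26.9087, hold=26.5933 ⇒ V=26.9087 exercise | (k=8,j=3): S=74.2687, (K−S)⁺=6.3013, hold=9.1810 ⇒ V=9.1810 continue | (k=8,j=4): S=102.7900, (K−S)⁺=0.0000, hold=0.0000 ⇒ V=0.0000 continue | (k=8,j=5): S=142.2642, (K−S)⁺=0.0000, hold=0.0000 ⇒ V=0.0000 continue | (k=8,j=6): S=196.8976, (K−S)⁺=0.0000, hold=0.0000 ⇒ V=0.0000 continue | (k=8,j=7): S=272.5117, (K−S)⁺=0.0000, hold=0.0000 ⇒ V=0.0000 continue | (k=8,j=8): S=377.1637, (K−S)⁺=0.0000, hold=0.0000 ⇒ V=0.0000 continue  boundary S*=53.6613
step 7: (k=7,j=0): S=32.9567, (K−S)⁺=47.6133, hold=47.2979 ⇒ V=47.6133 exercise | (k=7,j=1): S=45.6130, (K−S)⁺=34.9570, hold=34.6416 ⇒ V=34.9570 exercise | (k=7,j=2): S=63.1297, (K−S)⁺=17.4403, hold=18.4774 ⇒ V=18.4774 continue | (k=7,j=3): S=87.3732, (K−S)⁺=0.0000, hold=4.8332 ⇒ V=4.8332 continue | (k=7,j=4): S=120.9270, (K−S)⁺=0.0000, hold=0.0000 ⇒ V=0.0000 continue | (k=7,j=5): S=167.3663, (K−S)⁺=0.0000, hold=0.0000 ⇒ V=0.0000 continue | (k=7,j=6): S=231.6396, (K−S)⁺=0.0000, hold=0.0000 ⇒ V=0.0000 continue | (k=7,j=7): S=320.5956, (K−S)⁺=0.0000, hold=0.0000 ⇒ V=0.0000 continue  boundary S*=45.6130
step 6: (k=6,j=0): S=38.7719, (K−S)⁺=41.7981, hold=41.4827 ⇒ V=41.7981 exercise | (k=6,j=1): S=53.6613, (K−S)⁺=26.9087, hold=27.0804 ⇒ V=27.0804 continue | (k=6,j=2): S=74.2687, (K−S)⁺=6.3013, hold=11.9969 ⇒ V=11.9969 continue | (k=6,j=3): S=102.7900, (K−S)⁺=0.0000, hold=2.5443 ⇒ V=2.5443 continue | (k=6,j=4): S=142.2642, (K−S)⁺=0.0000, hold=0.0000 ⇒ V=0.0000 continue | (k=6,j=5): S=196.8976, (K−S)⁺=0.0000, hold=0.0000 ⇒ V=0.0000 continue | (k=6,j=6): S=272.5117, (K−S)⁺=0.0000, hold=0.0000 ⇒ V=0.0000 continue  boundary S*=38.7719
step 5: (k=5,j=0): S=45.6130, (K−S)⁺=34.9570, hold=34.7222 ⇒ V=34.9570 exercise | (k=5,j=1): S=63.1297, (K−S)⁺=17.4403, hold=19.8903 ⇒ V=19.8903 continue | (k=5,j=2): S=87.3732, (K−S)⁺=0.0000, hold=7.5105 ⇒ V=7.5105 continue | (k=5,j=3): S=120.9270, (K−S)⁺=0.0000, hold=1.3394 ⇒ V=1.3394 continue | (k=5,j=4): S=167.3663, (K−S)⁺=0.0000, hold=0.0000 ⇒ V=0.0000 continue | (k=5,j=5): S=231.6396, (K−S)⁺=0.0000, hold=0.0000 ⇒ V=0.0000 continue  boundary S*=45.6130
step 4: (k=4,j=0): S=53.6613, (K−S)⁺=26.9087, hold=27.7439 ⇒ V=27.7439 continue | (k=4,j=1): S=74.2687, (K−S)⁺=6.3013, hold=13.9982 ⇒ V=13.9982 continue | (k=4,j=2): S=102.7900, (K−S)⁺=0.0000, hold=4.5828 ⇒ V=4.5828 continue | (k=4,j=3): S=142.2642, (K−S)⁺=0.0000, hold=0.7051 ⇒ V=0.7051 continue | (k=4,j=4): S=196.8976, (K−S)⁺=0.0000, hold=0.0000 ⇒ V=0.0000 continue  boundary S*=-
step 3: (k=3,j=0): S=63.1297, (K−S)⁺=17.4403, hold=21.1795 ⇒ V=21.1795 continue | (k=3,j=1): S=87.3732, (K−S)⁺=0.0000, hold=9.5213 ⇒ V=9.5213 continue | (k=3,j=2): S=120.9270, (K−S)⁺=0.0000, hold=2.7436 ⇒ V=2.7436 continue | (k=3,j=3): S=167.3663, (K−S)⁺=0.0000, hold=0.3712 ⇒ V=0.3712 continue  boundary S*=-
step 2: (k=2,j=0): S=74.2687, (K−S)⁺=6.3013, hold=15.6212 ⇒ V=15.6212 continue | (k=2,j=1): S=102.7900, (K−S)⁺=0.0000, hold=6.3009 ⇒ V=6.3009 continue | (k=2,j=2): S=142.2642, (K−S)⁺=0.0000, hold=1.6187 ⇒ V=1.6187 continue  boundary S*=-
step 1: (k=1,j=0): S=87.3732, (K−S)⁺=0.0000, hold=11.1827 ⇒ V=11.1827 continue | (k=1,j=1): S=120.9270, (K−S)⁺=0.0000, hold=4.0772 ⇒ V=4.0772 continue  boundary S*=-
step 0: (k=0,j=0): S=102.7900, (K−S)⁺=0.0000, hold=7.8018 ⇒ V=7.8018 continue  boundary S*=-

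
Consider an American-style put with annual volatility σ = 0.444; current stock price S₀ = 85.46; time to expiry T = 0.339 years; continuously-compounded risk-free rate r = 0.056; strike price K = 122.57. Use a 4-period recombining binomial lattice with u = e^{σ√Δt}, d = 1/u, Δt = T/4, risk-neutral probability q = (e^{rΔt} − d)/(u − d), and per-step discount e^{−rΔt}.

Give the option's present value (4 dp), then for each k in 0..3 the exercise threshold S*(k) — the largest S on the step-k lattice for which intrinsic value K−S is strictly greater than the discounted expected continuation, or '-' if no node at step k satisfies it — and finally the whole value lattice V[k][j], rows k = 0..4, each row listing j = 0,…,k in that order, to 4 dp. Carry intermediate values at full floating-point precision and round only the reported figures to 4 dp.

price = 37.1839
boundary = - 75.0978 85.4600 97.2520
tree:
37.1839
47.4722 26.6705
56.5779 37.1100 15.8942
64.5795 47.4722 25.3180 6.0862
71.6110 56.5779 37.1100 11.8990 0.0000

Δt=0.08475  u=1.13798  d=0.87875  q=0.48608  discount=0.99527
step 4 (expiry): payoffs max(K−S,0) = 71.6110 56.5779 37.1100 11.8990 0.0000
step 3: (k=3,j=0): S=57.9905, (K−S)⁺=64.5795, hold=63.9992 ⇒ V=64.5795 exercise | (k=3,j=1): S=75.0978, (K−S)⁺=47.4722, hold=46.8918 ⇒ V=47.4722 exercise | (k=3,j=2): S=97.2520, (K−S)⁺=25.3180, hold=24.7377 ⇒ V=25.3180 exercise | (k=3,j=3): S=125.9416, (K−S)⁺=0.0000, hold=6.0862 ⇒ V=6.0862 continue  boundary S*=97.2520
step 2: (k=2,j=0): S=65.9921, (K−S)⁺=56.5779, hold=55.9976 ⇒ V=56.5779 exercise | (k=2,j=1): S=85.4600, (K−S)⁺=37.1100, hold=36.5297 ⇒ V=37.1100 exercise | (k=2,j=2): S=110.6710, (K−S)⁺=11.8990, hold=15.8942 ⇒ V=15.8942 continue  boundary S*=85.4600
step 1: (k=1,j=0): S=75.0978, (K−S)⁺=47.4722, hold=46.8918 ⇒ V=47.4722 exercise | (k=1,j=1): S=97.2520, (K−S)⁺=25.3180, hold=26.6705 ⇒ V=26.6705 continue  boundary S*=75.0978
step 0: (k=0,j=0): S=85.4600, (K−S)⁺=37.1100, hold=37.1839 ⇒ V=37.1839 continue  boundary S*=-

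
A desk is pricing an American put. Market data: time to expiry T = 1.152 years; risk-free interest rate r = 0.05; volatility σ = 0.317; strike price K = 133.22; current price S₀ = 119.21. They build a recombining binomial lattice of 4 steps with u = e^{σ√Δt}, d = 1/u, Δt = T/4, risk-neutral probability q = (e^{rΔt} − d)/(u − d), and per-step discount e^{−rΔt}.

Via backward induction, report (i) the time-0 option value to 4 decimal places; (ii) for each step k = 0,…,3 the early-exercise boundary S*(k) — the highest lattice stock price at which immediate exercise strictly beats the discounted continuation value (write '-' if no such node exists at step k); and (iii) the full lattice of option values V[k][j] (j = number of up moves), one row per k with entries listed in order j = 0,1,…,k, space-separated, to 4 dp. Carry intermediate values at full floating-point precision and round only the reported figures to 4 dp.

price = 22.0537
boundary = - - 84.8298 100.5612
tree:
22.0537
33.4595 11.2875
48.3902 19.4991 3.4031
61.6607 32.6588 6.9049 0.0000
72.8552 48.3902 14.0100 0.0000 0.0000

Δt=0.28800  u=1.18545  d=0.84356  q=0.50000  discount=0.98570
step 4 (expiry): payoffs max(K−S,0) = 72.8552 48.3902 14.0100 0.0000 0.0000
step 3: (k=3,j=0): S=71.5593, (K−S)⁺=61.6607, hold=59.7561 ⇒ V=61.6607 exercise | (k=3,j=1): S=100.5612, (K−S)⁺=32.6588, hold=30.7542 ⇒ V=32.6588 exercise | (k=3,j=2): S=141.3172, (K−S)⁺=0.0000, hold=6.9049 ⇒ V=6.9049 continue | (k=3,j=3): S=198.5909, (K−S)⁺=0.0000, hold=0.0000 ⇒ V=0.0000 continue  boundary S*=100.5612
step 2: (k=2,j=0): S=84.8298, (K−S)⁺=48.3902, hold=46.4856 ⇒ V=48.3902 exercise | (k=2,j=1): S=119.2100, (K−S)⁺=14.0100, hold=19.4991 ⇒ V=19.4991 continue | (k=2,j=2): S=167.5240, (K−S)⁺=0.0000, hold=3.4031 ⇒ V=3.4031 continue  boundary S*=84.8298
step 1: (k=1,j=0): S=100.5612, (K−S)⁺=32.6588, hold=33.4595 ⇒ V=33.4595 continue | (k=1,j=1): S=141.3172, (K−S)⁺=0.0000, hold=11.2875 ⇒ V=11.2875 continue  boundary S*=-
step 0: (k=0,j=0): S=119.2100, (K−S)⁺=14.0100, hold=22.0537 ⇒ V=22.0537 continue  boundary S*=-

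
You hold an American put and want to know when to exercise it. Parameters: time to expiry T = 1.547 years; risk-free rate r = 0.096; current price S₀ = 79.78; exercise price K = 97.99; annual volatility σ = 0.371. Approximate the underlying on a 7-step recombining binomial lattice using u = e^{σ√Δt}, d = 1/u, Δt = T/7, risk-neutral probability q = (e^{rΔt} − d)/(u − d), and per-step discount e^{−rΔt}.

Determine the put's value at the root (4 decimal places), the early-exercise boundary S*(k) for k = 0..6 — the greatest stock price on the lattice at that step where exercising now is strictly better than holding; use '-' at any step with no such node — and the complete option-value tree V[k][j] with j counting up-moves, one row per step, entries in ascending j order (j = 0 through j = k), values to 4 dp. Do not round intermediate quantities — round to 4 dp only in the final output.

params: Δt=0.22100 u=1.19054 d=0.83995 q=0.51767 e^(-rΔt)=0.97901
t_7 payoffs: 74.4569 64.6344 50.7120 30.9786 3.0085 0.0000 0.0000 0.0000
t_6: node(6,0) S=28.0171 payoff=69.9729 vs cont=67.9158 → 69.9729 [stop]  node(6,1) S=39.7113 payoff=58.2787 vs cont=56.2217 → 58.2787 [stop]  node(6,2) S=56.2865 payoff=41.7035 vs cont=39.6465 → 41.7035 [stop]  node(6,3) S=79.7800 payoff=18.2100 vs cont=16.1529 → 18.2100 [stop]  node(6,4) S=113.0796 payoff=0.0000 vs cont=1.4206 → 1.4206 [wait]  node(6,5) S=160.2781 payoff=0.0000 vs cont=0.0000 → 0.0000 [wait]  node(6,6) S=227.1770 payoff=0.0000 vs cont=0.0000 → 0.0000 [wait]  ⇒ S*(6)=79.7800
t_5: node(5,0) S=33.3556 payoff=64.6344 vs cont=62.5773 → 64.6344 [stop]  node(5,1) S=47.2780 payoff=50.7120 vs cont=48.6550 → 50.7120 [stop]  node(5,2) S=67.0114 payoff=30.9786 vs cont=28.9215 → 30.9786 [stop]  node(5,3) S=94.9815 payoff=3.0085 vs cont=9.3188 → 9.3188 [wait]  node(5,4) S=134.6261 payoff=0.0000 vs cont=0.6708 → 0.6708 [wait]  node(5,5) S=190.8180 payoff=0.0000 vs cont=0.0000 → 0.0000 [wait]  ⇒ S*(5)=67.0114
t_4: node(4,0) S=39.7113 payoff=58.2787 vs cont=56.2217 → 58.2787 [stop]  node(4,1) S=56.2865 payoff=41.7035 vs cont=39.6465 → 41.7035 [stop]  node(4,2) S=79.7800 payoff=18.2100 vs cont=19.3510 → 19.3510 [wait]  node(4,3) S=113.0796 payoff=0.0000 vs cont=4.7404 → 4.7404 [wait]  node(4,4) S=160.2781 payoff=0.0000 vs cont=0.3168 → 0.3168 [wait]  ⇒ S*(4)=56.2865
t_3: node(3,0) S=47.2780 payoff=50.7120 vs cont=48.6550 → 50.7120 [stop]  node(3,1) S=67.0114 payoff=30.9786 vs cont=29.4998 → 30.9786 [stop]  node(3,2) S=94.9815 payoff=3.0085 vs cont=11.5401 → 11.5401 [wait]  node(3,3) S=134.6261 payoff=0.0000 vs cont=2.3990 → 2.3990 [wait]  ⇒ S*(3)=67.0114
t_2: node(2,0) S=56.2865 payoff=41.7035 vs cont=39.6465 → 41.7035 [stop]  node(2,1) S=79.7800 payoff=18.2100 vs cont=20.4768 → 20.4768 [wait]  node(2,2) S=113.0796 payoff=0.0000 vs cont=6.6651 → 6.6651 [wait]  ⇒ S*(2)=56.2865
t_1: node(1,0) S=67.0114 payoff=30.9786 vs cont=30.0703 → 30.9786 [stop]  node(1,1) S=94.9815 payoff=3.0085 vs cont=13.0471 → 13.0471 [wait]  ⇒ S*(1)=67.0114
t_0: node(0,0) S=79.7800 payoff=18.2100 vs cont=21.2406 → 21.2406 [wait]  ⇒ S*(0)=-

price = 21.2406
boundary = - 67.0114 56.2865 67.0114 56.2865 67.0114 79.7800
tree:
21.2406
30.9786 13.0471
41.7035 20.4768 6.6651
50.7120 30.9786 11.5401 2.3990
58.2787 41.7035 19.3510 4.7404 0.3168
64.6344 50.7120 30.9786 9.3188 0.6708 0.0000
69.9729 58.2787 41.7035 18.2100 1.4206 0.0000 0.0000
74.4569 64.6344 50.7120 30.9786 3.0085 0.0000 0.0000 0.0000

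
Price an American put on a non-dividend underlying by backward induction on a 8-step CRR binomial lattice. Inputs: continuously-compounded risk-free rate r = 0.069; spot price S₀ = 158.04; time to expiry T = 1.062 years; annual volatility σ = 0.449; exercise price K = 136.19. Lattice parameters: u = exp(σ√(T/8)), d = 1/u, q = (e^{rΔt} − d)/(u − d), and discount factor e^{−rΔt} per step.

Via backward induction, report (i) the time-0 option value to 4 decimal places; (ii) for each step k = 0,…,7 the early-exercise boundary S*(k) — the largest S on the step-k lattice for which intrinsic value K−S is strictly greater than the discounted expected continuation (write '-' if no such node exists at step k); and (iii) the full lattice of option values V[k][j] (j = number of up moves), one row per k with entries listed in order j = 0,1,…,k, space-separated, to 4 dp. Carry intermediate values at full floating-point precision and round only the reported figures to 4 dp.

params: Δt=0.13275 u=1.17773 d=0.84909 q=0.48719 e^(-rΔt)=0.99088
t_8 payoffs: 93.4939 76.9680 54.0457 22.2510 0.0000 0.0000 0.0000 0.0000 0.0000
t_7: node(7,0) S=50.2847 payoff=85.9053 vs cont=84.6636 → 85.9053 [stop]  node(7,1) S=69.7478 payoff=66.4422 vs cont=65.2005 → 66.4422 [stop]  node(7,2) S=96.7442 payoff=39.4458 vs cont=38.2040 → 39.4458 [stop]  node(7,3) S=134.1898 payoff=2.0002 vs cont=11.3065 → 11.3065 [wait]  node(7,4) S=186.1291 payoff=0.0000 vs cont=0.0000 → 0.0000 [wait]  node(7,5) S=258.1720 payoff=0.0000 vs cont=0.0000 → 0.0000 [wait]  node(7,6) S=358.0996 payoff=0.0000 vs cont=0.0000 → 0.0000 [wait]  node(7,7) S=496.7050 payoff=0.0000 vs cont=0.0000 → 0.0000 [wait]  ⇒ S*(7)=96.7442
t_6: node(6,0) S=59.2220 payoff=76.9680 vs cont=75.7263 → 76.9680 [stop]  node(6,1) S=82.1443 payoff=54.0457 vs cont=52.8039 → 54.0457 [stop]  node(6,2) S=113.9390 payoff=22.2510 vs cont=25.5019 → 25.5019 [wait]  node(6,3) S=158.0400 payoff=0.0000 vs cont=5.7452 → 5.7452 [wait]  node(6,4) S=219.2107 payoff=0.0000 vs cont=0.0000 → 0.0000 [wait]  node(6,5) S=304.0580 payoff=0.0000 vs cont=0.0000 → 0.0000 [wait]  node(6,6) S=421.7462 payoff=0.0000 vs cont=0.0000 → 0.0000 [wait]  ⇒ S*(6)=82.1443
t_5: node(5,0) S=69.7478 payoff=66.4422 vs cont=65.2005 → 66.4422 [stop]  node(5,1) S=96.7442 payoff=39.4458 vs cont=39.7734 → 39.7734 [wait]  node(5,2) S=134.1898 payoff=2.0002 vs cont=15.7318 → 15.7318 [wait]  node(5,3) S=186.1291 payoff=0.0000 vs cont=2.9193 → 2.9193 [wait]  node(5,4) S=258.1720 payoff=0.0000 vs cont=0.0000 → 0.0000 [wait]  node(5,5) S=358.0996 payoff=0.0000 vs cont=0.0000 → 0.0000 [wait]  ⇒ S*(5)=69.7478
t_4: node(4,0) S=82.1443 payoff=54.0457 vs cont=52.9620 → 54.0457 [stop]  node(4,1) S=113.9390 payoff=22.2510 vs cont=27.8047 → 27.8047 [wait]  node(4,2) S=158.0400 payoff=0.0000 vs cont=9.4031 → 9.4031 [wait]  node(4,3) S=219.2107 payoff=0.0000 vs cont=1.4834 → 1.4834 [wait]  node(4,4) S=304.0580 payoff=0.0000 vs cont=0.0000 → 0.0000 [wait]  ⇒ S*(4)=82.1443
t_3: node(3,0) S=96.7442 payoff=39.4458 vs cont=40.8850 → 40.8850 [wait]  node(3,1) S=134.1898 payoff=2.0002 vs cont=18.6678 → 18.6678 [wait]  node(3,2) S=186.1291 payoff=0.0000 vs cont=5.4941 → 5.4941 [wait]  node(3,3) S=258.1720 payoff=0.0000 vs cont=0.7538 → 0.7538 [wait]  ⇒ S*(3)=-
t_2: node(2,0) S=113.9390 payoff=22.2510 vs cont=29.7869 → 29.7869 [wait]  node(2,1) S=158.0400 payoff=0.0000 vs cont=12.1380 → 12.1380 [wait]  node(2,2) S=219.2107 payoff=0.0000 vs cont=3.1556 → 3.1556 [wait]  ⇒ S*(2)=-
t_1: node(1,0) S=134.1898 payoff=2.0002 vs cont=20.9953 → 20.9953 [wait]  node(1,1) S=186.1291 payoff=0.0000 vs cont=7.6911 → 7.6911 [wait]  ⇒ S*(1)=-
t_0: node(0,0) S=158.0400 payoff=0.0000 vs cont=14.3813 → 14.3813 [wait]  ⇒ S*(0)=-

price = 14.3813
boundary = - - - - 82.1443 69.7478 82.1443 96.7442
tree:
14.3813
20.9953 7.6911
29.7869 12.1380 3.1556
40.8850 18.6678 5.4941 0.7538
54.0457 27.8047 9.4031 1.4834 0.0000
66.4422 39.7734 15.7318 2.9193 0.0000 0.0000
76.9680 54.0457 25.5019 5.7452 0.0000 0.0000 0.0000
85.9053 66.4422 39.4458 11.3065 0.0000 0.0000 0.0000 0.0000
93.4939 76.9680 54.0457 22.2510 0.0000 0.0000 0.0000 0.0000 0.0000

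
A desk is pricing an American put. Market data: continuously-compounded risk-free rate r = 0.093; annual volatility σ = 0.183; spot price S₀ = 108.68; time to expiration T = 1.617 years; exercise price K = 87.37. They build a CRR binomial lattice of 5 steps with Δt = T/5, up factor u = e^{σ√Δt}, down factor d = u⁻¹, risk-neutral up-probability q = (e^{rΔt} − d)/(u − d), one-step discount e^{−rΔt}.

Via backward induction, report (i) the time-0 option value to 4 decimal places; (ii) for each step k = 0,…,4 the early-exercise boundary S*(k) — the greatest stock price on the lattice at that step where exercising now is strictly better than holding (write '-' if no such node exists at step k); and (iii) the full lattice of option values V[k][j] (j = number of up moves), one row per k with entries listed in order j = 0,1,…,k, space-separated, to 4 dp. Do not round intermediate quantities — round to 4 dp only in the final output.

Δt=0.32340  u=1.10968  d=0.90116  q=0.62044  discount=0.97037
step 5 (expiry): payoffs max(K−S,0) = 22.7798 7.8347 0.0000 0.0000 0.0000 0.0000
step 4: (k=4,j=0): S=71.6743, (K−S)⁺=15.6957, hold=13.1071 ⇒ V=15.6957 exercise | (k=4,j=1): S=88.2585, (K−S)⁺=0.0000, hold=2.8856 ⇒ V=2.8856 continue | (k=4,j=2): S=108.6800, (K−S)⁺=0.0000, hold=0.0000 ⇒ V=0.0000 continue | (k=4,j=3): S=133.8267, (K−S)⁺=0.0000, hold=0.0000 ⇒ V=0.0000 continue | (k=4,j=4): S=164.7919, (K−S)⁺=0.0000, hold=0.0000 ⇒ V=0.0000 continue  boundary S*=71.6743
step 3: (k=3,j=0): S=79.5353, (K−S)⁺=7.8347, hold=7.5183 ⇒ V=7.8347 exercise | (k=3,j=1): S=97.9384, (K−S)⁺=0.0000, hold=1.0628 ⇒ V=1.0628 continue | (k=3,j=2): S=120.5997, (K−S)⁺=0.0000, hold=0.0000 ⇒ V=0.0000 continue | (k=3,j=3): S=148.5044, (K−S)⁺=0.0000, hold=0.0000 ⇒ V=0.0000 continue  boundary S*=79.5353
step 2: (k=2,j=0): S=88.2585, (K−S)⁺=0.0000, hold=3.5255 ⇒ V=3.5255 continue | (k=2,j=1): S=108.6800, (K−S)⁺=0.0000, hold=0.3915 ⇒ V=0.3915 continue | (k=2,j=2): S=133.8267, (K−S)⁺=0.0000, hold=0.0000 ⇒ V=0.0000 continue  boundary S*=-
step 1: (k=1,j=0): S=97.9384, (K−S)⁺=0.0000, hold=1.5342 ⇒ V=1.5342 continue | (k=1,j=1): S=120.5997, (K−S)⁺=0.0000, hold=0.1442 ⇒ V=0.1442 continue  boundary S*=-
step 0: (k=0,j=0): S=108.6800, (K−S)⁺=0.0000, hold=0.6519 ⇒ V=0.6519 continue  boundary S*=-

price = 0.6519
boundary = - - - 79.5353 71.6743
tree:
0.6519
1.5342 0.1442
3.5255 0.3915 0.0000
7.8347 1.0628 0.0000 0.0000
15.6957 2.8856 0.0000 0.0000 0.0000
22.7798 7.8347 0.0000 0.0000 0.0000 0.0000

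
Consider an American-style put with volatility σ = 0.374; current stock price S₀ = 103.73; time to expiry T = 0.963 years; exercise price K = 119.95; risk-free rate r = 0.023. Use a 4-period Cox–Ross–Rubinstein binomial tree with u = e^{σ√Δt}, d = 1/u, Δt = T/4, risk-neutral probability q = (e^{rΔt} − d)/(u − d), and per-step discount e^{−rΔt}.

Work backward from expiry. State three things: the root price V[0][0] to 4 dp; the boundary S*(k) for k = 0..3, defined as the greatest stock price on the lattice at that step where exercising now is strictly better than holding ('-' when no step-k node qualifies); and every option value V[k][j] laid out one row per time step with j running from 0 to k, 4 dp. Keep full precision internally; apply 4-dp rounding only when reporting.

Δt=0.24075  u=1.20142  d=0.83235  q=0.46930  discount=0.99448
step 4 (expiry): payoffs max(K−S,0) = 70.1627 48.0860 16.2200 0.0000 0.0000
step 3: (k=3,j=0): S=59.8157, (K−S)⁺=60.1343, hold=59.4720 ⇒ V=60.1343 exercise | (k=3,j=1): S=86.3392, (K−S)⁺=33.6108, hold=32.9485 ⇒ V=33.6108 exercise | (k=3,j=2): S=124.6238, (K−S)⁺=0.0000, hold=8.5605 ⇒ V=8.5605 continue | (k=3,j=3): S=179.8845, (K−S)⁺=0.0000, hold=0.0000 ⇒ V=0.0000 continue  boundary S*=86.3392
step 2: (k=2,j=0): S=71.8640, (K−S)⁺=48.0860, hold=47.4236 ⇒ V=48.0860 exercise | (k=2,j=1): S=103.7300, (K−S)⁺=16.2200, hold=21.7341 ⇒ V=21.7341 continue | (k=2,j=2): S=149.7260, (K−S)⁺=0.0000, hold=4.5180 ⇒ V=4.5180 continue  boundary S*=71.8640
step 1: (k=1,j=0): S=86.3392, (K−S)⁺=33.6108, hold=35.5219 ⇒ V=35.5219 continue | (k=1,j=1): S=124.6238, (K−S)⁺=0.0000, hold=13.5793 ⇒ V=13.5793 continue  boundary S*=-
step 0: (k=0,j=0): S=103.7300, (K−S)⁺=16.2200, hold=25.0850 ⇒ V=25.0850 continue  boundary S*=-

price = 25.0850
boundary = - - 71.8640 86.3392
tree:
25.0850
35.5219 13.5793
48.0860 21.7341 4.5180
60.1343 33.6108 8.5605 0.0000
70.1627 48.0860 16.2200 0.0000 0.0000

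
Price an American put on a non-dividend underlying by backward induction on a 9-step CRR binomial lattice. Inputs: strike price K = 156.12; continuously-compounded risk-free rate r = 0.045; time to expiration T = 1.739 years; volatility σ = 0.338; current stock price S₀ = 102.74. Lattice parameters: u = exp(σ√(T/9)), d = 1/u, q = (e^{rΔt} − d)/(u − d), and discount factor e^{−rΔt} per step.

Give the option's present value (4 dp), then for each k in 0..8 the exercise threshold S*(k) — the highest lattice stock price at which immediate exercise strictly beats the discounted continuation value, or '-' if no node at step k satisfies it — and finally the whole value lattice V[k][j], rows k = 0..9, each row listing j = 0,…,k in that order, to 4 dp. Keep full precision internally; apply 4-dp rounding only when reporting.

price = 53.8518
boundary = - 88.5553 102.7400 88.5553 102.7400 88.5553 102.7400 119.1969 102.7400
tree:
53.8518
67.5647 40.6600
79.7911 53.3800 28.2586
90.3294 67.5647 39.5689 17.0915
99.4127 79.7911 53.3800 26.0224 8.1810
107.2420 90.3294 67.5647 38.1686 13.9533 2.3711
113.9903 99.4127 79.7911 53.3800 23.1526 4.7101 0.0000
119.8069 107.2420 90.3294 67.5647 36.9231 9.3567 0.0000 0.0000
124.8205 113.9903 99.4127 79.7911 53.3800 18.5870 0.0000 0.0000 0.0000
129.1418 119.8069 107.2420 90.3294 67.5647 36.9231 0.0000 0.0000 0.0000 0.0000

params: Δt=0.19322 u=1.16018 d=0.86194 q=0.49221 e^(-rΔt)=0.99134
t_9 payoffs: 129.1418 119.8069 107.2420 90.3294 67.5647 36.9231 0.0000 0.0000 0.0000 0.0000
t_8: node(8,0) S=31.2995 payoff=124.8205 vs cont=123.4689 → 124.8205 [stop]  node(8,1) S=42.1297 payoff=113.9903 vs cont=112.6387 → 113.9903 [stop]  node(8,2) S=56.7073 payoff=99.4127 vs cont=98.0612 → 99.4127 [stop]  node(8,3) S=76.3289 payoff=79.7911 vs cont=78.4395 → 79.7911 [stop]  node(8,4) S=102.7400 payoff=53.3800 vs cont=52.0284 → 53.3800 [stop]  node(8,5) S=138.2898 payoff=17.8302 vs cont=18.5870 → 18.5870 [wait]  node(8,6) S=186.1403 payoff=0.0000 vs cont=0.0000 → 0.0000 [wait]  node(8,7) S=250.5480 payoff=0.0000 vs cont=0.0000 → 0.0000 [wait]  node(8,8) S=337.2418 payoff=0.0000 vs cont=0.0000 → 0.0000 [wait]  ⇒ S*(8)=102.7400
t_7: node(7,0) S=36.3131 payoff=119.8069 vs cont=118.4554 → 119.8069 [stop]  node(7,1) S=48.8780 payoff=107.2420 vs cont=105.8904 → 107.2420 [stop]  node(7,2) S=65.7906 payoff=90.3294 vs cont=88.9778 → 90.3294 [stop]  node(7,3) S=88.5553 payoff=67.5647 vs cont=66.2132 → 67.5647 [stop]  node(7,4) S=119.1969 payoff=36.9231 vs cont=35.9408 → 36.9231 [stop]  node(7,5) S=160.4410 payoff=0.0000 vs cont=9.3567 → 9.3567 [wait]  node(7,6) S=215.9562 payoff=0.0000 vs cont=0.0000 → 0.0000 [wait]  node(7,7) S=290.6807 payoff=0.0000 vs cont=0.0000 → 0.0000 [wait]  ⇒ S*(7)=119.1969
t_6: node(6,0) S=42.1297 payoff=113.9903 vs cont=112.6387 → 113.9903 [stop]  node(6,1) S=56.7073 payoff=99.4127 vs cont=98.0612 → 99.4127 [stop]  node(6,2) S=76.3289 payoff=79.7911 vs cont=78.4395 → 79.7911 [stop]  node(6,3) S=102.7400 payoff=53.3800 vs cont=52.0284 → 53.3800 [stop]  node(6,4) S=138.2898 payoff=17.8302 vs cont=23.1526 → 23.1526 [wait]  node(6,5) S=186.1403 payoff=0.0000 vs cont=4.7101 → 4.7101 [wait]  node(6,6) S=250.5480 payoff=0.0000 vs cont=0.0000 → 0.0000 [wait]  ⇒ S*(6)=102.7400
t_5: node(5,0) S=48.8780 payoff=107.2420 vs cont=105.8904 → 107.2420 [stop]  node(5,1) S=65.7906 payoff=90.3294 vs cont=88.9778 → 90.3294 [stop]  node(5,2) S=88.5553 payoff=67.5647 vs cont=66.2132 → 67.5647 [stop]  node(5,3) S=119.1969 payoff=36.9231 vs cont=38.1686 → 38.1686 [wait]  node(5,4) S=160.4410 payoff=0.0000 vs cont=13.9533 → 13.9533 [wait]  node(5,5) S=215.9562 payoff=0.0000 vs cont=2.3711 → 2.3711 [wait]  ⇒ S*(5)=88.5553
t_4: node(4,0) S=56.7073 payoff=99.4127 vs cont=98.0612 → 99.4127 [stop]  node(4,1) S=76.3289 payoff=79.7911 vs cont=78.4395 → 79.7911 [stop]  node(4,2) S=102.7400 payoff=53.3800 vs cont=52.6361 → 53.3800 [stop]  node(4,3) S=138.2898 payoff=17.8302 vs cont=26.0224 → 26.0224 [wait]  node(4,4) S=186.1403 payoff=0.0000 vs cont=8.1810 → 8.1810 [wait]  ⇒ S*(4)=102.7400
t_3: node(3,0) S=65.7906 payoff=90.3294 vs cont=88.9778 → 90.3294 [stop]  node(3,1) S=88.5553 payoff=67.5647 vs cont=66.2132 → 67.5647 [stop]  node(3,2) S=119.1969 payoff=36.9231 vs cont=39.5689 → 39.5689 [wait]  node(3,3) S=160.4410 payoff=0.0000 vs cont=17.0915 → 17.0915 [wait]  ⇒ S*(3)=88.5553
t_2: node(2,0) S=76.3289 payoff=79.7911 vs cont=78.4395 → 79.7911 [stop]  node(2,1) S=102.7400 payoff=53.3800 vs cont=53.3194 → 53.3800 [stop]  node(2,2) S=138.2898 payoff=17.8302 vs cont=28.2586 → 28.2586 [wait]  ⇒ S*(2)=102.7400
t_1: node(1,0) S=88.5553 payoff=67.5647 vs cont=66.2132 → 67.5647 [stop]  node(1,1) S=119.1969 payoff=36.9231 vs cont=40.6600 → 40.6600 [wait]  ⇒ S*(1)=88.5553
t_0: node(0,0) S=102.7400 payoff=53.3800 vs cont=53.8518 → 53.8518 [wait]  ⇒ S*(0)=-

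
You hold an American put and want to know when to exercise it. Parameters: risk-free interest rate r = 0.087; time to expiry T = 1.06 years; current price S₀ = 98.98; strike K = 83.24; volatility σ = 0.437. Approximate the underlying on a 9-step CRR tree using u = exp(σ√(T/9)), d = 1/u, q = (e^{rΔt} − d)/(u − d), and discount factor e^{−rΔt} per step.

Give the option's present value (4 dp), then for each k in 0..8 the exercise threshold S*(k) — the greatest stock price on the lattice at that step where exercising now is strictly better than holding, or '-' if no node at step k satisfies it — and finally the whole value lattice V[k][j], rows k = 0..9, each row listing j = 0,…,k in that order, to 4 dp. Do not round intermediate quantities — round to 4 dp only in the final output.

params: Δt=0.11778 u=1.16180 d=0.86073 q=0.49679 e^(-rΔt)=0.98981
t_9 payoffs: 57.5742 48.5966 36.4788 20.1225 0.0000 0.0000 0.0000 0.0000 0.0000 0.0000
t_8: node(8,0) S=29.8186 payoff=53.4214 vs cont=52.5728 → 53.4214 [stop]  node(8,1) S=40.2488 payoff=42.9912 vs cont=42.1426 → 42.9912 [stop]  node(8,2) S=54.3272 payoff=28.9128 vs cont=28.0642 → 28.9128 [stop]  node(8,3) S=73.3301 payoff=9.9099 vs cont=10.0227 → 10.0227 [wait]  node(8,4) S=98.9800 payoff=0.0000 vs cont=0.0000 → 0.0000 [wait]  node(8,5) S=133.6018 payoff=0.0000 vs cont=0.0000 → 0.0000 [wait]  node(8,6) S=180.3339 payoff=0.0000 vs cont=0.0000 → 0.0000 [wait]  node(8,7) S=243.4121 payoff=0.0000 vs cont=0.0000 → 0.0000 [wait]  node(8,8) S=328.5542 payoff=0.0000 vs cont=0.0000 → 0.0000 [wait]  ⇒ S*(8)=54.3272
t_7: node(7,0) S=34.6434 payoff=48.5966 vs cont=47.7480 → 48.5966 [stop]  node(7,1) S=46.7612 payoff=36.4788 vs cont=35.6303 → 36.4788 [stop]  node(7,2) S=63.1175 payoff=20.1225 vs cont=19.3294 → 20.1225 [stop]  node(7,3) S=85.1952 payoff=0.0000 vs cont=4.9921 → 4.9921 [wait]  node(7,4) S=114.9952 payoff=0.0000 vs cont=0.0000 → 0.0000 [wait]  node(7,5) S=155.2190 payoff=0.0000 vs cont=0.0000 → 0.0000 [wait]  node(7,6) S=209.5124 payoff=0.0000 vs cont=0.0000 → 0.0000 [wait]  node(7,7) S=282.7969 payoff=0.0000 vs cont=0.0000 → 0.0000 [wait]  ⇒ S*(7)=63.1175
t_6: node(6,0) S=40.2488 payoff=42.9912 vs cont=42.1426 → 42.9912 [stop]  node(6,1) S=54.3272 payoff=28.9128 vs cont=28.0642 → 28.9128 [stop]  node(6,2) S=73.3301 payoff=9.9099 vs cont=12.4774 → 12.4774 [wait]  node(6,3) S=98.9800 payoff=0.0000 vs cont=2.4865 → 2.4865 [wait]  node(6,4) S=133.6018 payoff=0.0000 vs cont=0.0000 → 0.0000 [wait]  node(6,5) S=180.3339 payoff=0.0000 vs cont=0.0000 → 0.0000 [wait]  node(6,6) S=243.4121 payoff=0.0000 vs cont=0.0000 → 0.0000 [wait]  ⇒ S*(6)=54.3272
t_5: node(5,0) S=46.7612 payoff=36.4788 vs cont=35.6303 → 36.4788 [stop]  node(5,1) S=63.1175 payoff=20.1225 vs cont=20.5364 → 20.5364 [wait]  node(5,2) S=85.1952 payoff=0.0000 vs cont=7.4375 → 7.4375 [wait]  node(5,3) S=114.9952 payoff=0.0000 vs cont=1.2385 → 1.2385 [wait]  node(5,4) S=155.2190 payoff=0.0000 vs cont=0.0000 → 0.0000 [wait]  node(5,5) S=209.5124 payoff=0.0000 vs cont=0.0000 → 0.0000 [wait]  ⇒ S*(5)=46.7612
t_4: node(4,0) S=54.3272 payoff=28.9128 vs cont=28.2677 → 28.9128 [stop]  node(4,1) S=73.3301 payoff=9.9099 vs cont=13.8860 → 13.8860 [wait]  node(4,2) S=98.9800 payoff=0.0000 vs cont=4.3135 → 4.3135 [wait]  node(4,3) S=133.6018 payoff=0.0000 vs cont=0.6169 → 0.6169 [wait]  node(4,4) S=180.3339 payoff=0.0000 vs cont=0.0000 → 0.0000 [wait]  ⇒ S*(4)=54.3272
t_3: node(3,0) S=63.1175 payoff=20.1225 vs cont=21.2290 → 21.2290 [wait]  node(3,1) S=85.1952 payoff=0.0000 vs cont=9.0374 → 9.0374 [wait]  node(3,2) S=114.9952 payoff=0.0000 vs cont=2.4518 → 2.4518 [wait]  node(3,3) S=155.2190 payoff=0.0000 vs cont=0.3073 → 0.3073 [wait]  ⇒ S*(3)=-
t_2: node(2,0) S=73.3301 payoff=9.9099 vs cont=15.0178 → 15.0178 [wait]  node(2,1) S=98.9800 payoff=0.0000 vs cont=5.7070 → 5.7070 [wait]  node(2,2) S=133.6018 payoff=0.0000 vs cont=1.3723 → 1.3723 [wait]  ⇒ S*(2)=-
t_1: node(1,0) S=85.1952 payoff=0.0000 vs cont=10.2864 → 10.2864 [wait]  node(1,1) S=114.9952 payoff=0.0000 vs cont=3.5174 → 3.5174 [wait]  ⇒ S*(1)=-
t_0: node(0,0) S=98.9800 payoff=0.0000 vs cont=6.8530 → 6.8530 [wait]  ⇒ S*(0)=-

price = 6.8530
boundary = - - - - 54.3272 46.7612 54.3272 63.1175 54.3272
tree:
6.8530
10.2864 3.5174
15.0178 5.7070 1.3723
21.2290 9.0374 2.4518 0.3073
28.9128 13.8860 4.3135 0.6169 0.0000
36.4788 20.5364 7.4375 1.2385 0.0000 0.0000
42.9912 28.9128 12.4774 2.4865 0.0000 0.0000 0.0000
48.5966 36.4788 20.1225 4.9921 0.0000 0.0000 0.0000 0.0000
53.4214 42.9912 28.9128 10.0227 0.0000 0.0000 0.0000 0.0000 0.0000
57.5742 48.5966 36.4788 20.1225 0.0000 0.0000 0.0000 0.0000 0.0000 0.0000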